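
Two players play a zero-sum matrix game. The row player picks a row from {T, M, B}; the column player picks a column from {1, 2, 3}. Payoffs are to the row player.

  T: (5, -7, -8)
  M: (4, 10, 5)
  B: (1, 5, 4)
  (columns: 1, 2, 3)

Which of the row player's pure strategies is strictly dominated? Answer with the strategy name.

M gives a strictly higher payoff than B against every column: 4 > 1, 10 > 5, 5 > 4.
So B is strictly dominated and the row player never plays it.

B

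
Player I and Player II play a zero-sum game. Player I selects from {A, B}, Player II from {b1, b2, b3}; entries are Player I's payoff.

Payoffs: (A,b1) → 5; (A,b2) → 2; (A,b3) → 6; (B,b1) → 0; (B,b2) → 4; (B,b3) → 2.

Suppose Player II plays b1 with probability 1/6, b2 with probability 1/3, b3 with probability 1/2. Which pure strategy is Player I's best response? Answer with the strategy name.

Expected payoff of A: (1/6)·5 + (1/3)·2 + (1/2)·6 = 9/2.
Expected payoff of B: (1/6)·0 + (1/3)·4 + (1/2)·2 = 7/3.
The largest is 9/2, so Player I's best response is A.

A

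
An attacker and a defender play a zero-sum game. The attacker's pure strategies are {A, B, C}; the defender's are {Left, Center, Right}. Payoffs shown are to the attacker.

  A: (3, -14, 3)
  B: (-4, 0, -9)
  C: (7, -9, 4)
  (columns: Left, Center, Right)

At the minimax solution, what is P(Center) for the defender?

13/22

Row minima: A → -14, B → -9, C → -9; maximin = -9.
Column maxima: Left → 7, Center → 0, Right → 4; minimax = 0.
-9 ≠ 0, so there is no saddle point; optimal play is mixed.
A is strictly dominated by C, so the attacker never plays it.
With A eliminated, Left is strictly dominated by Right (it gives the attacker strictly more in every remaining row), so the defender never plays it.
On the remaining 2×2 (B, C vs Center, Right):
Let the attacker play B with probability p. Expected payoff against Center: 0p + (-9)(1−p) = 9p − 9; against Right: (-9)p + 4(1−p) = −13p + 4.
Setting these equal: 9p − 9 = −13p + 4 ⇒ 22p = 13 ⇒ p = 13/22, and the value is (9)·(13/22) − 9 = -81/22.
For the defender: with q = P(Center), equating B's and C's payoffs gives 9q − 9 = −13q + 4 ⇒ q = 13/22.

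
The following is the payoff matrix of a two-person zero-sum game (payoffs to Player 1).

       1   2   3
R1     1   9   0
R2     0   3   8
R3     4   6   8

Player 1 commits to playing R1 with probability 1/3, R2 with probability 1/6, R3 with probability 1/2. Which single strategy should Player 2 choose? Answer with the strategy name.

If Player 2 plays 1, Player 1's expected payoff is (1/3)·1 + (1/6)·0 + (1/2)·4 = 7/3.
If Player 2 plays 2, Player 1's expected payoff is (1/3)·9 + (1/6)·3 + (1/2)·6 = 13/2.
If Player 2 plays 3, Player 1's expected payoff is (1/3)·0 + (1/6)·8 + (1/2)·8 = 16/3.
Player 2 minimizes Player 1's payoff; the smallest is 7/3, so the best response is 1.

1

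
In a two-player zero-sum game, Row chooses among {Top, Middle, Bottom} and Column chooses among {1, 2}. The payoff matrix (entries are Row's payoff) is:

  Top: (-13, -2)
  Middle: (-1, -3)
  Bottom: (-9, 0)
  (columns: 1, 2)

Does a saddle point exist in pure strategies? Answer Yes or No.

No

Row minima: Top → -13, Middle → -3, Bottom → -9; maximin = -3.
Column maxima: 1 → -1, 2 → 0; minimax = -1.
-3 ≠ -1, so no pure-strategy equilibrium exists.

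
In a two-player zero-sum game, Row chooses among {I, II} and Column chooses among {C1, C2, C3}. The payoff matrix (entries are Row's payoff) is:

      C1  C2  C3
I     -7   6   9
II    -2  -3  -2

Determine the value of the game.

Row minima: I → -7, II → -3; maximin = -3.
Column maxima: C1 → -2, C2 → 6, C3 → 9; minimax = -2.
-3 ≠ -2, so there is no saddle point; optimal play is mixed.
C3 is strictly dominated by C2 (it gives Row strictly more in every row), so Column never plays it.
On the remaining 2×2 (I, II vs C1, C2):
Let Row play I with probability p. Expected payoff against C1: (-7)p + (-2)(1−p) = −5p − 2; against C2: 6p + (-3)(1−p) = 9p − 3.
Setting these equal: −5p − 2 = 9p − 3 ⇒ −14p = -1 ⇒ p = 1/14, and the value is (-5)·(1/14) − 2 = -33/14.
For Column: with q = P(C1), equating I's and II's payoffs gives −13q + 6 = q − 3 ⇒ q = 9/14.

-33/14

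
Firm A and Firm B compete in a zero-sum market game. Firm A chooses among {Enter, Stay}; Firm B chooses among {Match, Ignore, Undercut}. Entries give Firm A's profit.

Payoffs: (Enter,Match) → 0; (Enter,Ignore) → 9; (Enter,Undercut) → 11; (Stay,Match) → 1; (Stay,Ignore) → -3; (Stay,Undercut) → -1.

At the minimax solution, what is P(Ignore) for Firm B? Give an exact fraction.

Row minima: Enter → 0, Stay → -3; maximin = 0.
Column maxima: Match → 1, Ignore → 9, Undercut → 11; minimax = 1.
0 ≠ 1, so there is no saddle point; optimal play is mixed.
Undercut is strictly dominated by Ignore (it gives Firm A strictly more in every row), so Firm B never plays it.
On the remaining 2×2 (Enter, Stay vs Match, Ignore):
Let Firm A play Enter with probability p. Expected payoff against Match: 0p + 1(1−p) = −p + 1; against Ignore: 9p + (-3)(1−p) = 12p − 3.
Setting these equal: −p + 1 = 12p − 3 ⇒ −13p = -4 ⇒ p = 4/13, and the value is (-1)·(4/13) + 1 = 9/13.
For Firm B: with q = P(Match), equating Enter's and Stay's payoffs gives −9q + 9 = 4q − 3 ⇒ q = 12/13.

1/13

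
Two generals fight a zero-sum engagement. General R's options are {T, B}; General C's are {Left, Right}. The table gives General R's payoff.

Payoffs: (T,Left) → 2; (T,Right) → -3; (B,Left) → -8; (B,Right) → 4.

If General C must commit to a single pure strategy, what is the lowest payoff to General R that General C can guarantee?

Column maxima: Left → 2, Right → 4.
The smallest of these is 2.

2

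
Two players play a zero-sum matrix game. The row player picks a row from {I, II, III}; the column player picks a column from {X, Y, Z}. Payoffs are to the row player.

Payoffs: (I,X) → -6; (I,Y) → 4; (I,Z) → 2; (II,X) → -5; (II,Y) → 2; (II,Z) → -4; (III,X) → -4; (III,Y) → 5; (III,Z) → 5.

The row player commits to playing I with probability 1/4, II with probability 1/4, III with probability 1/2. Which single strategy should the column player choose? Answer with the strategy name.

If the column player plays X, the row player's expected payoff is (1/4)·(-6) + (1/4)·(-5) + (1/2)·(-4) = -19/4.
If the column player plays Y, the row player's expected payoff is (1/4)·4 + (1/4)·2 + (1/2)·5 = 4.
If the column player plays Z, the row player's expected payoff is (1/4)·2 + (1/4)·(-4) + (1/2)·5 = 2.
The column player minimizes the row player's payoff; the smallest is -19/4, so the best response is X.

X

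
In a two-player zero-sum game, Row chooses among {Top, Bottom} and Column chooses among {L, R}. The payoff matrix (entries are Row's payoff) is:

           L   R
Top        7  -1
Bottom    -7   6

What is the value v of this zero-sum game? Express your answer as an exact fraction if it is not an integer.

Row minima: Top → -1, Bottom → -7; maximin = -1.
Column maxima: L → 7, R → 6; minimax = 6.
-1 ≠ 6, so there is no saddle point; optimal play is mixed.
Let Row play Top with probability p. Expected payoff against L: 7p + (-7)(1−p) = 14p − 7; against R: (-1)p + 6(1−p) = −7p + 6.
Setting these equal: 14p − 7 = −7p + 6 ⇒ 21p = 13 ⇒ p = 13/21, and the value is (14)·(13/21) − 7 = 5/3.
For Column: with q = P(L), equating Top's and Bottom's payoffs gives 8q − 1 = −13q + 6 ⇒ q = 1/3.

5/3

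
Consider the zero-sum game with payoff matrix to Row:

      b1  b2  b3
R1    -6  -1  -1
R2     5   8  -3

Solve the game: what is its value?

Row minima: R1 → -6, R2 → -3; maximin = -3.
Column maxima: b1 → 5, b2 → 8, b3 → -1; minimax = -1.
-3 ≠ -1, so there is no saddle point; optimal play is mixed.
b2 is strictly dominated by b1 (it gives Row strictly more in every row), so Column never plays it.
On the remaining 2×2 (R1, R2 vs b1, b3):
Let Row play R1 with probability p. Expected payoff against b1: (-6)p + 5(1−p) = −11p + 5; against b3: (-1)p + (-3)(1−p) = 2p − 3.
Setting these equal: −11p + 5 = 2p − 3 ⇒ −13p = -8 ⇒ p = 8/13, and the value is (-11)·(8/13) + 5 = -23/13.
For Column: with q = P(b1), equating R1's and R2's payoffs gives −5q − 1 = 8q − 3 ⇒ q = 2/13.

-23/13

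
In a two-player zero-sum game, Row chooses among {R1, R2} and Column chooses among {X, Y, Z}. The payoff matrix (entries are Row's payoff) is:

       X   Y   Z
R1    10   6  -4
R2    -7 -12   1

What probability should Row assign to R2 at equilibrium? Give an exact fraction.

10/23

Row minima: R1 → -4, R2 → -12; maximin = -4.
Column maxima: X → 10, Y → 6, Z → 1; minimax = 1.
-4 ≠ 1, so there is no saddle point; optimal play is mixed.
X is strictly dominated by Y (it gives Row strictly more in every row), so Column never plays it.
On the remaining 2×2 (R1, R2 vs Y, Z):
Let Row play R1 with probability p. Expected payoff against Y: 6p + (-12)(1−p) = 18p − 12; against Z: (-4)p + 1(1−p) = −5p + 1.
Setting these equal: 18p − 12 = −5p + 1 ⇒ 23p = 13 ⇒ p = 13/23, and the value is (18)·(13/23) − 12 = -42/23.
For Column: with q = P(Y), equating R1's and R2's payoffs gives 10q − 4 = −13q + 1 ⇒ q = 5/23.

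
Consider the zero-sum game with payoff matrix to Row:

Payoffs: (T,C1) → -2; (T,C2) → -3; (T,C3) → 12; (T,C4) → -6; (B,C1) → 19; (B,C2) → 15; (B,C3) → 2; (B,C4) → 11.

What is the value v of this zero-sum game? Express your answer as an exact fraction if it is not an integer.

Row minima: T → -6, B → 2; maximin = 2.
Column maxima: C1 → 19, C2 → 15, C3 → 12, C4 → 11; minimax = 11.
2 ≠ 11, so there is no saddle point; optimal play is mixed.
C1 is strictly dominated by C2 (it gives Row strictly more in every row), so Column never plays it.
C2 is strictly dominated by C4 (it gives Row strictly more in every row), so Column never plays it.
On the remaining 2×2 (T, B vs C3, C4):
Let Row play T with probability p. Expected payoff against C3: 12p + 2(1−p) = 10p + 2; against C4: (-6)p + 11(1−p) = −17p + 11.
Setting these equal: 10p + 2 = −17p + 11 ⇒ 27p = 9 ⇒ p = 1/3, and the value is (10)·(1/3) + 2 = 16/3.
For Column: with q = P(C3), equating T's and B's payoffs gives 18q − 6 = −9q + 11 ⇒ q = 17/27.

16/3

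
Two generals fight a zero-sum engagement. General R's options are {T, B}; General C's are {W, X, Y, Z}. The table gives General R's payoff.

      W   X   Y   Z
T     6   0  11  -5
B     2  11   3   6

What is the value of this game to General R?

Row minima: T → -5, B → 2; maximin = 2.
Column maxima: W → 6, X → 11, Y → 11, Z → 6; minimax = 6.
2 ≠ 6, so there is no saddle point; optimal play is mixed.
X is strictly dominated by Z (it gives General R strictly more in every row), so General C never plays it.
Y is strictly dominated by W (it gives General R strictly more in every row), so General C never plays it.
On the remaining 2×2 (T, B vs W, Z):
Let General R play T with probability p. Expected payoff against W: 6p + 2(1−p) = 4p + 2; against Z: (-5)p + 6(1−p) = −11p + 6.
Setting these equal: 4p + 2 = −11p + 6 ⇒ 15p = 4 ⇒ p = 4/15, and the value is (4)·(4/15) + 2 = 46/15.
For General C: with q = P(W), equating T's and B's payoffs gives 11q − 5 = −4q + 6 ⇒ q = 11/15.

46/15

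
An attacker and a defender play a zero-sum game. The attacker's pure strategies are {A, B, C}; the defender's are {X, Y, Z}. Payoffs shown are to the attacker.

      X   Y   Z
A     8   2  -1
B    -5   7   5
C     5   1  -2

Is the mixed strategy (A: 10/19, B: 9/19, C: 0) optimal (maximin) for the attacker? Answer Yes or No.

Against X this mix gives (10/19)·8 + (9/19)·(-5) = 35/19.
Against Y this mix gives (10/19)·2 + (9/19)·7 = 83/19.
Against Z this mix gives (10/19)·(-1) + (9/19)·5 = 35/19.
All of the defender's active replies (X, Z) yield 35/19, and no column does worse for the attacker. The mix makes the defender indifferent and guarantees 35/19, so it is optimal.

Yes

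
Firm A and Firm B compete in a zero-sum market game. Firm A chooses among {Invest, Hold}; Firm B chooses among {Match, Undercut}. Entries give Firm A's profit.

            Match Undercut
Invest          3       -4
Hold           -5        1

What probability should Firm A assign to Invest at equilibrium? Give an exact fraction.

6/13

Row minima: Invest → -4, Hold → -5; maximin = -4.
Column maxima: Match → 3, Undercut → 1; minimax = 1.
-4 ≠ 1, so there is no saddle point; optimal play is mixed.
Let Firm A play Invest with probability p. Expected payoff against Match: 3p + (-5)(1−p) = 8p − 5; against Undercut: (-4)p + 1(1−p) = −5p + 1.
Setting these equal: 8p − 5 = −5p + 1 ⇒ 13p = 6 ⇒ p = 6/13, and the value is (8)·(6/13) − 5 = -17/13.
For Firm B: with q = P(Match), equating Invest's and Hold's payoffs gives 7q − 4 = −6q + 1 ⇒ q = 5/13.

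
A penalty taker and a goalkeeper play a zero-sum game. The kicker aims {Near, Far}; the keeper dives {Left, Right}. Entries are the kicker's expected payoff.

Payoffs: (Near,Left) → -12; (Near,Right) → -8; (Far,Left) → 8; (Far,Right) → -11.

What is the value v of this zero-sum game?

Row minima: Near → -12, Far → -11; maximin = -11.
Column maxima: Left → 8, Right → -8; minimax = -8.
-11 ≠ -8, so there is no saddle point; optimal play is mixed.
Let the kicker play Near with probability p. Expected payoff against Left: (-12)p + 8(1−p) = −20p + 8; against Right: (-8)p + (-11)(1−p) = 3p − 11.
Setting these equal: −20p + 8 = 3p − 11 ⇒ −23p = -19 ⇒ p = 19/23, and the value is (-20)·(19/23) + 8 = -196/23.
For the keeper: with q = P(Left), equating Near's and Far's payoffs gives −4q − 8 = 19q − 11 ⇒ q = 3/23.

-196/23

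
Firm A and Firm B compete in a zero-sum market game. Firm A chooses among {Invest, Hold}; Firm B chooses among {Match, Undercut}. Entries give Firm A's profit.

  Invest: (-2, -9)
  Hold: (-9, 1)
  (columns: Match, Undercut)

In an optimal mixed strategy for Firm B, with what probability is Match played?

Row minima: Invest → -9, Hold → -9; maximin = -9.
Column maxima: Match → -2, Undercut → 1; minimax = -2.
-9 ≠ -2, so there is no saddle point; optimal play is mixed.
Let Firm A play Invest with probability p. Expected payoff against Match: (-2)p + (-9)(1−p) = 7p − 9; against Undercut: (-9)p + 1(1−p) = −10p + 1.
Setting these equal: 7p − 9 = −10p + 1 ⇒ 17p = 10 ⇒ p = 10/17, and the value is (7)·(10/17) − 9 = -83/17.
For Firm B: with q = P(Match), equating Invest's and Hold's payoffs gives 7q − 9 = −10q + 1 ⇒ q = 10/17.

10/17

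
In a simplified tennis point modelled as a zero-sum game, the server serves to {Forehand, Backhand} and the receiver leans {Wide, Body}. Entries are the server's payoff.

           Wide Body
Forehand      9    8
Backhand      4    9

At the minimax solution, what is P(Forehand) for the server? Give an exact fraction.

Row minima: Forehand → 8, Backhand → 4; maximin = 8.
Column maxima: Wide → 9, Body → 9; minimax = 9.
8 ≠ 9, so there is no saddle point; optimal play is mixed.
Let the server play Forehand with probability p. Expected payoff against Wide: 9p + 4(1−p) = 5p + 4; against Body: 8p + 9(1−p) = −p + 9.
Setting these equal: 5p + 4 = −p + 9 ⇒ 6p = 5 ⇒ p = 5/6, and the value is (5)·(5/6) + 4 = 49/6.
For the receiver: with q = P(Wide), equating Forehand's and Backhand's payoffs gives q + 8 = −5q + 9 ⇒ q = 1/6.

5/6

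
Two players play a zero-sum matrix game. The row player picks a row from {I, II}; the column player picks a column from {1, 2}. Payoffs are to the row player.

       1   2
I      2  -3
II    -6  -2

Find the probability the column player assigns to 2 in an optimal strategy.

8/9

Row minima: I → -3, II → -6; maximin = -3.
Column maxima: 1 → 2, 2 → -2; minimax = -2.
-3 ≠ -2, so there is no saddle point; optimal play is mixed.
Let the row player play I with probability p. Expected payoff against 1: 2p + (-6)(1−p) = 8p − 6; against 2: (-3)p + (-2)(1−p) = −p − 2.
Setting these equal: 8p − 6 = −p − 2 ⇒ 9p = 4 ⇒ p = 4/9, and the value is (8)·(4/9) − 6 = -22/9.
For the column player: with q = P(1), equating I's and II's payoffs gives 5q − 3 = −4q − 2 ⇒ q = 1/9.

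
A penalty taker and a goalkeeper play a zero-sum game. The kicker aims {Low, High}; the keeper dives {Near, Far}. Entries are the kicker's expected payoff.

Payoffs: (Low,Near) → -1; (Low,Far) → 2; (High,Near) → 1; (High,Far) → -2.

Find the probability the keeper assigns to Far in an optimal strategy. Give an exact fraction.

1/3

Row minima: Low → -1, High → -2; maximin = -1.
Column maxima: Near → 1, Far → 2; minimax = 1.
-1 ≠ 1, so there is no saddle point; optimal play is mixed.
Let the kicker play Low with probability p. Expected payoff against Near: (-1)p + 1(1−p) = −2p + 1; against Far: 2p + (-2)(1−p) = 4p − 2.
Setting these equal: −2p + 1 = 4p − 2 ⇒ −6p = -3 ⇒ p = 1/2, and the value is (-2)·(1/2) + 1 = 0.
For the keeper: with q = P(Near), equating Low's and High's payoffs gives −3q + 2 = 3q − 2 ⇒ q = 2/3.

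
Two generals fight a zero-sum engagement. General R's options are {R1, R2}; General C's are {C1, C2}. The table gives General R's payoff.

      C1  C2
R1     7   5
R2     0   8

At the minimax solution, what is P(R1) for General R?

4/5

Row minima: R1 → 5, R2 → 0; maximin = 5.
Column maxima: C1 → 7, C2 → 8; minimax = 7.
5 ≠ 7, so there is no saddle point; optimal play is mixed.
Let General R play R1 with probability p. Expected payoff against C1: 7p + 0(1−p) = 7p; against C2: 5p + 8(1−p) = −3p + 8.
Setting these equal: 7p = −3p + 8 ⇒ 10p = 8 ⇒ p = 4/5, and the value is (7)·(4/5) = 28/5.
For General C: with q = P(C1), equating R1's and R2's payoffs gives 2q + 5 = −8q + 8 ⇒ q = 3/10.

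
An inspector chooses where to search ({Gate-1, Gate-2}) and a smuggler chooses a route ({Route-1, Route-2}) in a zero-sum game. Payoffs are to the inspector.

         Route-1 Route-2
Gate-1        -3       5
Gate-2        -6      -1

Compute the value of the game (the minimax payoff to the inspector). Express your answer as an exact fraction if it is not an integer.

-3

Row minima: Gate-1 → -3, Gate-2 → -6; maximin = -3.
Column maxima: Route-1 → -3, Route-2 → 5; minimax = -3.
Since maximin = minimax = -3, there is a saddle point and the value is -3.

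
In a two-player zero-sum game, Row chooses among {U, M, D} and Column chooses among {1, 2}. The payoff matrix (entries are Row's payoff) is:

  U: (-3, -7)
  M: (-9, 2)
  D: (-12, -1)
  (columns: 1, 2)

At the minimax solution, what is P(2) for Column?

2/5

Row minima: U → -7, M → -9, D → -12; maximin = -7.
Column maxima: 1 → -3, 2 → 2; minimax = -3.
-7 ≠ -3, so there is no saddle point; optimal play is mixed.
D is strictly dominated by M, so Row never plays it.
On the remaining 2×2 (U, M vs 1, 2):
Let Row play U with probability p. Expected payoff against 1: (-3)p + (-9)(1−p) = 6p − 9; against 2: (-7)p + 2(1−p) = −9p + 2.
Setting these equal: 6p − 9 = −9p + 2 ⇒ 15p = 11 ⇒ p = 11/15, and the value is (6)·(11/15) − 9 = -23/5.
For Column: with q = P(1), equating U's and M's payoffs gives 4q − 7 = −11q + 2 ⇒ q = 3/5.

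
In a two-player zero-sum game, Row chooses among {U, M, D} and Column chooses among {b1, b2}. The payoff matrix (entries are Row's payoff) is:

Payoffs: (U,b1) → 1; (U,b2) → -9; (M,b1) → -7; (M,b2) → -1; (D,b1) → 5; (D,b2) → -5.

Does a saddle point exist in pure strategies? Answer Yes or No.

Row minima: U → -9, M → -7, D → -5; maximin = -5.
Column maxima: b1 → 5, b2 → -1; minimax = -1.
-5 ≠ -1, so no pure-strategy equilibrium exists.

No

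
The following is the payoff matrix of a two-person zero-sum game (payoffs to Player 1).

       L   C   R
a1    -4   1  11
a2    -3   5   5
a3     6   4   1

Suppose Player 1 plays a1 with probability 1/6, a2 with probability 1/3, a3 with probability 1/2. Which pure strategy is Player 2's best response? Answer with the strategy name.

If Player 2 plays L, Player 1's expected payoff is (1/6)·(-4) + (1/3)·(-3) + (1/2)·6 = 4/3.
If Player 2 plays C, Player 1's expected payoff is (1/6)·1 + (1/3)·5 + (1/2)·4 = 23/6.
If Player 2 plays R, Player 1's expected payoff is (1/6)·11 + (1/3)·5 + (1/2)·1 = 4.
Player 2 minimizes Player 1's payoff; the smallest is 4/3, so the best response is L.

L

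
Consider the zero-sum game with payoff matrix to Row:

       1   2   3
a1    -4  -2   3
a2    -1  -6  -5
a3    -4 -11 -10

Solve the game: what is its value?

-22/7

Row minima: a1 → -4, a2 → -6, a3 → -11; maximin = -4.
Column maxima: 1 → -1, 2 → -2, 3 → 3; minimax = -2.
-4 ≠ -2, so there is no saddle point; optimal play is mixed.
a3 is strictly dominated by a2, so Row never plays it.
3 is strictly dominated by 2 (it gives Row strictly more in every row), so Column never plays it.
On the remaining 2×2 (a1, a2 vs 1, 2):
Let Row play a1 with probability p. Expected payoff against 1: (-4)p + (-1)(1−p) = −3p − 1; against 2: (-2)p + (-6)(1−p) = 4p − 6.
Setting these equal: −3p − 1 = 4p − 6 ⇒ −7p = -5 ⇒ p = 5/7, and the value is (-3)·(5/7) − 1 = -22/7.
For Column: with q = P(1), equating a1's and a2's payoffs gives −2q − 2 = 5q − 6 ⇒ q = 4/7.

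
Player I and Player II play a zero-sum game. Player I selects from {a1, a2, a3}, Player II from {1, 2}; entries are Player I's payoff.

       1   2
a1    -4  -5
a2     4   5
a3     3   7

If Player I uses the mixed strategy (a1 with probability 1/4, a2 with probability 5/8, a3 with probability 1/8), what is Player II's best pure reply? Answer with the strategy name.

If Player II plays 1, Player I's expected payoff is (1/4)·(-4) + (5/8)·4 + (1/8)·3 = 15/8.
If Player II plays 2, Player I's expected payoff is (1/4)·(-5) + (5/8)·5 + (1/8)·7 = 11/4.
Player II minimizes Player I's payoff; the smallest is 15/8, so the best response is 1.

1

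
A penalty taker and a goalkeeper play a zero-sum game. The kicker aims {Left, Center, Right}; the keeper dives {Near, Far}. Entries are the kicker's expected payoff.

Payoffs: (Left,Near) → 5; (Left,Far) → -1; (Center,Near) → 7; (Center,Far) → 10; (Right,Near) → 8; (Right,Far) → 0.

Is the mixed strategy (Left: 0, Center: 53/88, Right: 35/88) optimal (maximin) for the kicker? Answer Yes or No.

Against Near this mix gives (53/88)·7 + (35/88)·8 = 651/88.
Against Far this mix gives (53/88)·10 + (35/88)·0 = 265/44.
The keeper will play Far, holding the kicker to 265/44. Shifting weight toward the row that does better against Far would raise this floor (the equalizing mix achieves 80/11 against both Far and Near), so the proposed strategy is not optimal.

No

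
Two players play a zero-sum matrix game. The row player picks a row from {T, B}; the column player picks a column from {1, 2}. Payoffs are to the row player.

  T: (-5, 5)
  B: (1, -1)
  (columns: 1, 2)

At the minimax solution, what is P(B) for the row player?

5/6

Row minima: T → -5, B → -1; maximin = -1.
Column maxima: 1 → 1, 2 → 5; minimax = 1.
-1 ≠ 1, so there is no saddle point; optimal play is mixed.
Let the row player play T with probability p. Expected payoff against 1: (-5)p + 1(1−p) = −6p + 1; against 2: 5p + (-1)(1−p) = 6p − 1.
Setting these equal: −6p + 1 = 6p − 1 ⇒ −12p = -2 ⇒ p = 1/6, and the value is (-6)·(1/6) + 1 = 0.
For the column player: with q = P(1), equating T's and B's payoffs gives −10q + 5 = 2q − 1 ⇒ q = 1/2.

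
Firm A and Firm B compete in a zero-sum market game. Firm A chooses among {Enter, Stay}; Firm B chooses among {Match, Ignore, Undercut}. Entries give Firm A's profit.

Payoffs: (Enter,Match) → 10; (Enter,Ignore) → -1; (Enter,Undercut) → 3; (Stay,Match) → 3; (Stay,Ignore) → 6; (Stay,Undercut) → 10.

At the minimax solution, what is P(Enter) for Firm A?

3/14

Row minima: Enter → -1, Stay → 3; maximin = 3.
Column maxima: Match → 10, Ignore → 6, Undercut → 10; minimax = 6.
3 ≠ 6, so there is no saddle point; optimal play is mixed.
Undercut is strictly dominated by Ignore (it gives Firm A strictly more in every row), so Firm B never plays it.
On the remaining 2×2 (Enter, Stay vs Match, Ignore):
Let Firm A play Enter with probability p. Expected payoff against Match: 10p + 3(1−p) = 7p + 3; against Ignore: (-1)p + 6(1−p) = −7p + 6.
Setting these equal: 7p + 3 = −7p + 6 ⇒ 14p = 3 ⇒ p = 3/14, and the value is (7)·(3/14) + 3 = 9/2.
For Firm B: with q = P(Match), equating Enter's and Stay's payoffs gives 11q − 1 = −3q + 6 ⇒ q = 1/2.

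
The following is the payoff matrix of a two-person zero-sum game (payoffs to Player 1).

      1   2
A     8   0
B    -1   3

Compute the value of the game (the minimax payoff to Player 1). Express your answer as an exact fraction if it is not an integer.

Row minima: A → 0, B → -1; maximin = 0.
Column maxima: 1 → 8, 2 → 3; minimax = 3.
0 ≠ 3, so there is no saddle point; optimal play is mixed.
Let Player 1 play A with probability p. Expected payoff against 1: 8p + (-1)(1−p) = 9p − 1; against 2: 0p + 3(1−p) = −3p + 3.
Setting these equal: 9p − 1 = −3p + 3 ⇒ 12p = 4 ⇒ p = 1/3, and the value is (9)·(1/3) − 1 = 2.
For Player 2: with q = P(1), equating A's and B's payoffs gives 8q = −4q + 3 ⇒ q = 1/4.

2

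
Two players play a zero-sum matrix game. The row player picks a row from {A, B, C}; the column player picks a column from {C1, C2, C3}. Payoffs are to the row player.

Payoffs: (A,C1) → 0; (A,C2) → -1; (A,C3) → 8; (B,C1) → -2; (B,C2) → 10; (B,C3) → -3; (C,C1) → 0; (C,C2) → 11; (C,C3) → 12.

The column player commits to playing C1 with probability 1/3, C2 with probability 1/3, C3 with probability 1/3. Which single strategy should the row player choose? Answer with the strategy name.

Expected payoff of A: (1/3)·0 + (1/3)·(-1) + (1/3)·8 = 7/3.
Expected payoff of B: (1/3)·(-2) + (1/3)·10 + (1/3)·(-3) = 5/3.
Expected payoff of C: (1/3)·0 + (1/3)·11 + (1/3)·12 = 23/3.
The largest is 23/3, so the row player's best response is C.

C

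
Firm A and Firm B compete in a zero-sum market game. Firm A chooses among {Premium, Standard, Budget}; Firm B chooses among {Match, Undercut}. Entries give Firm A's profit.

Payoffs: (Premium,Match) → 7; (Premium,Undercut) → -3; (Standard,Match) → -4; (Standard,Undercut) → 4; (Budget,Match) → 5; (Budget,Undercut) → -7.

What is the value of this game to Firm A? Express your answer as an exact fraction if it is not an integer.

8/9

Row minima: Premium → -3, Standard → -4, Budget → -7; maximin = -3.
Column maxima: Match → 7, Undercut → 4; minimax = 4.
-3 ≠ 4, so there is no saddle point; optimal play is mixed.
Budget is strictly dominated by Premium, so Firm A never plays it.
On the remaining 2×2 (Premium, Standard vs Match, Undercut):
Let Firm A play Premium with probability p. Expected payoff against Match: 7p + (-4)(1−p) = 11p − 4; against Undercut: (-3)p + 4(1−p) = −7p + 4.
Setting these equal: 11p − 4 = −7p + 4 ⇒ 18p = 8 ⇒ p = 4/9, and the value is (11)·(4/9) − 4 = 8/9.
For Firm B: with q = P(Match), equating Premium's and Standard's payoffs gives 10q − 3 = −8q + 4 ⇒ q = 7/18.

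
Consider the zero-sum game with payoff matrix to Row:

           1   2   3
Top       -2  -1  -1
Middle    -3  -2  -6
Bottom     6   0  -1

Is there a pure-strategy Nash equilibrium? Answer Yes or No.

Yes

Row minima: Top → -2, Middle → -6, Bottom → -1; maximin = -1.
Column maxima: 1 → 6, 2 → 0, 3 → -1; minimax = -1.
maximin = minimax = -1, so a saddle point exists.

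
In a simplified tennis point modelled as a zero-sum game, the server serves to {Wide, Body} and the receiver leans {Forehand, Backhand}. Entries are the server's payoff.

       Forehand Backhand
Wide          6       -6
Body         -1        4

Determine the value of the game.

18/17

Row minima: Wide → -6, Body → -1; maximin = -1.
Column maxima: Forehand → 6, Backhand → 4; minimax = 4.
-1 ≠ 4, so there is no saddle point; optimal play is mixed.
Let the server play Wide with probability p. Expected payoff against Forehand: 6p + (-1)(1−p) = 7p − 1; against Backhand: (-6)p + 4(1−p) = −10p + 4.
Setting these equal: 7p − 1 = −10p + 4 ⇒ 17p = 5 ⇒ p = 5/17, and the value is (7)·(5/17) − 1 = 18/17.
For the receiver: with q = P(Forehand), equating Wide's and Body's payoffs gives 12q − 6 = −5q + 4 ⇒ q = 10/17.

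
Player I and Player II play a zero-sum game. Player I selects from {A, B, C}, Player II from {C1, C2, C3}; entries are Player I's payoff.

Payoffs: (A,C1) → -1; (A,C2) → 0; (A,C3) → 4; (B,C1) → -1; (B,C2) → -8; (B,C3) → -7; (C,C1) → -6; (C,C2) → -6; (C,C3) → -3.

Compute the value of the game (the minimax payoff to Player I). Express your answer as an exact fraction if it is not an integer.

Row minima: A → -1, B → -8, C → -6; maximin = -1.
Column maxima: C1 → -1, C2 → 0, C3 → 4; minimax = -1.
Since maximin = minimax = -1, there is a saddle point and the value is -1.

-1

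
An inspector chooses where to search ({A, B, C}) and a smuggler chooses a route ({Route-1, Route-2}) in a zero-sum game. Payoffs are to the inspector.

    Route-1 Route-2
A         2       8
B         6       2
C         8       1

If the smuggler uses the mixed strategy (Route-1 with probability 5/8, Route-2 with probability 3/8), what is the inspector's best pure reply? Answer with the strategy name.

Expected payoff of A: (5/8)·2 + (3/8)·8 = 17/4.
Expected payoff of B: (5/8)·6 + (3/8)·2 = 9/2.
Expected payoff of C: (5/8)·8 + (3/8)·1 = 43/8.
The largest is 43/8, so the inspector's best response is C.

C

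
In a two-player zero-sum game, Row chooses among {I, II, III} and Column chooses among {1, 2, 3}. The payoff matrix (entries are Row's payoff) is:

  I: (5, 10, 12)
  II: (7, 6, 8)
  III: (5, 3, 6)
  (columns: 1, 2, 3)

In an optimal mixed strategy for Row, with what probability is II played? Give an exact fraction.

5/6

Row minima: I → 5, II → 6, III → 3; maximin = 6.
Column maxima: 1 → 7, 2 → 10, 3 → 12; minimax = 7.
6 ≠ 7, so there is no saddle point; optimal play is mixed.
III is strictly dominated by II, so Row never plays it.
3 is strictly dominated by 1 (it gives Row strictly more in every row), so Column never plays it.
On the remaining 2×2 (I, II vs 1, 2):
Let Row play I with probability p. Expected payoff against 1: 5p + 7(1−p) = −2p + 7; against 2: 10p + 6(1−p) = 4p + 6.
Setting these equal: −2p + 7 = 4p + 6 ⇒ −6p = -1 ⇒ p = 1/6, and the value is (-2)·(1/6) + 7 = 20/3.
For Column: with q = P(1), equating I's and II's payoffs gives −5q + 10 = q + 6 ⇒ q = 2/3.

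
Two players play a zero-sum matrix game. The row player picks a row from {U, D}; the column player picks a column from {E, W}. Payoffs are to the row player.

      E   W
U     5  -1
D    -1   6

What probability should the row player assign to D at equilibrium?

Row minima: U → -1, D → -1; maximin = -1.
Column maxima: E → 5, W → 6; minimax = 5.
-1 ≠ 5, so there is no saddle point; optimal play is mixed.
Let the row player play U with probability p. Expected payoff against E: 5p + (-1)(1−p) = 6p − 1; against W: (-1)p + 6(1−p) = −7p + 6.
Setting these equal: 6p − 1 = −7p + 6 ⇒ 13p = 7 ⇒ p = 7/13, and the value is (6)·(7/13) − 1 = 29/13.
For the column player: with q = P(E), equating U's and D's payoffs gives 6q − 1 = −7q + 6 ⇒ q = 7/13.

6/13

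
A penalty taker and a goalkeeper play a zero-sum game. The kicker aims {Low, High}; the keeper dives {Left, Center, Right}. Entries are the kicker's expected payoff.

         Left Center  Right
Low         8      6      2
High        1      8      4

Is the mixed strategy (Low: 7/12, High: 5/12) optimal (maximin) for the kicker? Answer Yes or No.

Against Left this mix gives (7/12)·8 + (5/12)·1 = 61/12.
Against Center this mix gives (7/12)·6 + (5/12)·8 = 41/6.
Against Right this mix gives (7/12)·2 + (5/12)·4 = 17/6.
The keeper will play Right, holding the kicker to 17/6. Shifting weight toward the row that does better against Right would raise this floor (the equalizing mix achieves 10/3 against both Right and Left), so the proposed strategy is not optimal.

No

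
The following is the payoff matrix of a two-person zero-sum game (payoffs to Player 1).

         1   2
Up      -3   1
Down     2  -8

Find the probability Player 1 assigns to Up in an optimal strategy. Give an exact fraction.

5/7

Row minima: Up → -3, Down → -8; maximin = -3.
Column maxima: 1 → 2, 2 → 1; minimax = 1.
-3 ≠ 1, so there is no saddle point; optimal play is mixed.
Let Player 1 play Up with probability p. Expected payoff against 1: (-3)p + 2(1−p) = −5p + 2; against 2: 1p + (-8)(1−p) = 9p − 8.
Setting these equal: −5p + 2 = 9p − 8 ⇒ −14p = -10 ⇒ p = 5/7, and the value is (-5)·(5/7) + 2 = -11/7.
For Player 2: with q = P(1), equating Up's and Down's payoffs gives −4q + 1 = 10q − 8 ⇒ q = 9/14.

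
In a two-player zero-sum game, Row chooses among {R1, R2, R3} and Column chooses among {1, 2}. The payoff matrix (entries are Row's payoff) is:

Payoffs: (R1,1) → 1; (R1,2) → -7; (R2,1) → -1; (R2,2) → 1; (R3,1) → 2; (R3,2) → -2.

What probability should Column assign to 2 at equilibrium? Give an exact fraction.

Row minima: R1 → -7, R2 → -1, R3 → -2; maximin = -1.
Column maxima: 1 → 2, 2 → 1; minimax = 1.
-1 ≠ 1, so there is no saddle point; optimal play is mixed.
R1 is strictly dominated by R3, so Row never plays it.
On the remaining 2×2 (R2, R3 vs 1, 2):
Let Row play R2 with probability p. Expected payoff against 1: (-1)p + 2(1−p) = −3p + 2; against 2: 1p + (-2)(1−p) = 3p − 2.
Setting these equal: −3p + 2 = 3p − 2 ⇒ −6p = -4 ⇒ p = 2/3, and the value is (-3)·(2/3) + 2 = 0.
For Column: with q = P(1), equating R2's and R3's payoffs gives −2q + 1 = 4q − 2 ⇒ q = 1/2.

1/2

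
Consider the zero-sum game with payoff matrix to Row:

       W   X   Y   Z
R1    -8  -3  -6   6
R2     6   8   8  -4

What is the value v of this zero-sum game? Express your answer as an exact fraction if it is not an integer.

1/6

Row minima: R1 → -8, R2 → -4; maximin = -4.
Column maxima: W → 6, X → 8, Y → 8, Z → 6; minimax = 6.
-4 ≠ 6, so there is no saddle point; optimal play is mixed.
X is strictly dominated by W (it gives Row strictly more in every row), so Column never plays it.
Y is strictly dominated by W (it gives Row strictly more in every row), so Column never plays it.
On the remaining 2×2 (R1, R2 vs W, Z):
Let Row play R1 with probability p. Expected payoff against W: (-8)p + 6(1−p) = −14p + 6; against Z: 6p + (-4)(1−p) = 10p − 4.
Setting these equal: −14p + 6 = 10p − 4 ⇒ −24p = -10 ⇒ p = 5/12, and the value is (-14)·(5/12) + 6 = 1/6.
For Column: with q = P(W), equating R1's and R2's payoffs gives −14q + 6 = 10q − 4 ⇒ q = 5/12.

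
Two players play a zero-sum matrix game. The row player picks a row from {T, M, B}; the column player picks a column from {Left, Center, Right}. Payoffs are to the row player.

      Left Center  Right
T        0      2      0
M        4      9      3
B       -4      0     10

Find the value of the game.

Row minima: T → 0, M → 3, B → -4; maximin = 3.
Column maxima: Left → 4, Center → 9, Right → 10; minimax = 4.
3 ≠ 4, so there is no saddle point; optimal play is mixed.
T is strictly dominated by M, so the row player never plays it.
Center is strictly dominated by Left (it gives the row player strictly more in every row), so the column player never plays it.
On the remaining 2×2 (M, B vs Left, Right):
Let the row player play M with probability p. Expected payoff against Left: 4p + (-4)(1−p) = 8p − 4; against Right: 3p + 10(1−p) = −7p + 10.
Setting these equal: 8p − 4 = −7p + 10 ⇒ 15p = 14 ⇒ p = 14/15, and the value is (8)·(14/15) − 4 = 52/15.
For the column player: with q = P(Left), equating M's and B's payoffs gives q + 3 = −14q + 10 ⇒ q = 7/15.

52/15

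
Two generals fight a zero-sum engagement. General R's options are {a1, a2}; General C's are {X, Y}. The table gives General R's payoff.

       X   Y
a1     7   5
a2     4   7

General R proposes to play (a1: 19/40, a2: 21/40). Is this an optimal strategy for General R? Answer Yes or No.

Against X this mix gives (19/40)·7 + (21/40)·4 = 217/40.
Against Y this mix gives (19/40)·5 + (21/40)·7 = 121/20.
General C will play X, holding General R to 217/40. Shifting weight toward the row that does better against X would raise this floor (the equalizing mix achieves 29/5 against both X and Y), so the proposed strategy is not optimal.

No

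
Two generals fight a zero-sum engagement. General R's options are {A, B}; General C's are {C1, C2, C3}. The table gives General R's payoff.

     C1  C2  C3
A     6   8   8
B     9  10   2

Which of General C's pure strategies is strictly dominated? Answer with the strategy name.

C2

C1 holds General R's payoff strictly below C2 in every row: 6 < 8, 9 < 10.
So C2 is strictly dominated for General C.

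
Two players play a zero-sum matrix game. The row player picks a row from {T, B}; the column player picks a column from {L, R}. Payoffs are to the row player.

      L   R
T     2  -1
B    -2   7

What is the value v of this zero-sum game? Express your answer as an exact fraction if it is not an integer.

Row minima: T → -1, B → -2; maximin = -1.
Column maxima: L → 2, R → 7; minimax = 2.
-1 ≠ 2, so there is no saddle point; optimal play is mixed.
Let the row player play T with probability p. Expected payoff against L: 2p + (-2)(1−p) = 4p − 2; against R: (-1)p + 7(1−p) = −8p + 7.
Setting these equal: 4p − 2 = −8p + 7 ⇒ 12p = 9 ⇒ p = 3/4, and the value is (4)·(3/4) − 2 = 1.
For the column player: with q = P(L), equating T's and B's payoffs gives 3q − 1 = −9q + 7 ⇒ q = 2/3.

1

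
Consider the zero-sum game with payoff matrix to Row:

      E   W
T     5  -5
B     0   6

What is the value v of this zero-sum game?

Row minima: T → -5, B → 0; maximin = 0.
Column maxima: E → 5, W → 6; minimax = 5.
0 ≠ 5, so there is no saddle point; optimal play is mixed.
Let Row play T with probability p. Expected payoff against E: 5p + 0(1−p) = 5p; against W: (-5)p + 6(1−p) = −11p + 6.
Setting these equal: 5p = −11p + 6 ⇒ 16p = 6 ⇒ p = 3/8, and the value is (5)·(3/8) = 15/8.
For Column: with q = P(E), equating T's and B's payoffs gives 10q − 5 = −6q + 6 ⇒ q = 11/16.

15/8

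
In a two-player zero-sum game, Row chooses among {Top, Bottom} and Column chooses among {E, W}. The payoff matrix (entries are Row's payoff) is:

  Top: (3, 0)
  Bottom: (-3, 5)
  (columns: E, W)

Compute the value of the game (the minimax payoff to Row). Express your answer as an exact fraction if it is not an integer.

15/11

Row minima: Top → 0, Bottom → -3; maximin = 0.
Column maxima: E → 3, W → 5; minimax = 3.
0 ≠ 3, so there is no saddle point; optimal play is mixed.
Let Row play Top with probability p. Expected payoff against E: 3p + (-3)(1−p) = 6p − 3; against W: 0p + 5(1−p) = −5p + 5.
Setting these equal: 6p − 3 = −5p + 5 ⇒ 11p = 8 ⇒ p = 8/11, and the value is (6)·(8/11) − 3 = 15/11.
For Column: with q = P(E), equating Top's and Bottom's payoffs gives 3q = −8q + 5 ⇒ q = 5/11.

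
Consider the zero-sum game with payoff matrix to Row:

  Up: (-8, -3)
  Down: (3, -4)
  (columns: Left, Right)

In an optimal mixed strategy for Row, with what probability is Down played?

Row minima: Up → -8, Down → -4; maximin = -4.
Column maxima: Left → 3, Right → -3; minimax = -3.
-4 ≠ -3, so there is no saddle point; optimal play is mixed.
Let Row play Up with probability p. Expected payoff against Left: (-8)p + 3(1−p) = −11p + 3; against Right: (-3)p + (-4)(1−p) = p − 4.
Setting these equal: −11p + 3 = p − 4 ⇒ −12p = -7 ⇒ p = 7/12, and the value is (-11)·(7/12) + 3 = -41/12.
For Column: with q = P(Left), equating Up's and Down's payoffs gives −5q − 3 = 7q − 4 ⇒ q = 1/12.

5/12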